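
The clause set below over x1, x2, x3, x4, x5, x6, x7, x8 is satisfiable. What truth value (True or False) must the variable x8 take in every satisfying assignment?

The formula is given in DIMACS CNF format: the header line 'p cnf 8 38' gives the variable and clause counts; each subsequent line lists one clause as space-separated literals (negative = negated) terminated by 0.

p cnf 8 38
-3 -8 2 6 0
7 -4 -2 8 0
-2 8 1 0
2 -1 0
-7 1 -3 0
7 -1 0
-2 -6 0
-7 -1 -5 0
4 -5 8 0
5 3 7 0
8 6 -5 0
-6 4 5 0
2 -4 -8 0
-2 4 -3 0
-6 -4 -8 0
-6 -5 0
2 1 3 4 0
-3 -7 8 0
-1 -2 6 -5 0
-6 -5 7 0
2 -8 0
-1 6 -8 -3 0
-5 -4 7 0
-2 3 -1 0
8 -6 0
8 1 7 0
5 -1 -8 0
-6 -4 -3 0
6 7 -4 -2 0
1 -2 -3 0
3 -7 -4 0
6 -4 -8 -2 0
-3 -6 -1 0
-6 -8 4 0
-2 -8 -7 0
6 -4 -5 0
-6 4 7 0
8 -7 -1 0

Suppose x8 = False.
(¬x6) alone gives x6 = False.
(¬x5) alone gives x5 = False.
Branch on x2: set x2 = False.
(¬x1) alone gives x1 = False.
(x7) alone gives x7 = True.
(¬x3) alone gives x3 = False.
(x4) alone gives x4 = True.
That conflicts with the unit clause (¬x4).
So x2 must be the other value — set x2 = True.
(x1) alone gives x1 = True.
(x7) alone gives x7 = True.
That conflicts with the unit clause (¬x7).
Both values of x2 lead to a conflict.
So every satisfying assignment has x8 = True.

True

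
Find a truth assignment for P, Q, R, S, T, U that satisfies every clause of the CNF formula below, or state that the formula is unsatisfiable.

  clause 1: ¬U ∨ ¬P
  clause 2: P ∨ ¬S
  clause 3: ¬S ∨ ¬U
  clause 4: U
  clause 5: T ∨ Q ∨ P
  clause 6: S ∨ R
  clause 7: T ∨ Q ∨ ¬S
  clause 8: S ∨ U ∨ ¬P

P ↦ False,  Q ↦ False,  R ↦ True,  S ↦ False,  T ↦ True,  U ↦ True

(U) alone gives U = True.
(¬P) alone gives P = False.
(¬S) alone gives S = False.
(R) alone gives R = True.
Suppose T = True.
All clauses hold; Q can take either value.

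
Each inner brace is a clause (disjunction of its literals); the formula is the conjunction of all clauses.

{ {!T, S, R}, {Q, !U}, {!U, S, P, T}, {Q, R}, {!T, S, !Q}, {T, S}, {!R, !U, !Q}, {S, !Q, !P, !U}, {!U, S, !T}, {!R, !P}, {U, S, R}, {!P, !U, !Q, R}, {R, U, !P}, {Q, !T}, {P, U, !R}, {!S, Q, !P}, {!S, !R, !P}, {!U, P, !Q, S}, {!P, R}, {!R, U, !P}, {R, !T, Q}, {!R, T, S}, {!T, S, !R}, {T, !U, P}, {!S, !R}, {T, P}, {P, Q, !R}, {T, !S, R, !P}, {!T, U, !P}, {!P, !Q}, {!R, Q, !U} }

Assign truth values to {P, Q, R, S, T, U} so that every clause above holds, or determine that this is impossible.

P: false; Q: true; R: false; S: true; T: true; U: true

Branch on Q: set Q = true.
Unit clause (!P) forces P = false.
Unit clause (T) forces T = true.
Unit clause (S) forces S = true.
Unit clause (!R) forces R = false.
All clauses hold; U can take either value.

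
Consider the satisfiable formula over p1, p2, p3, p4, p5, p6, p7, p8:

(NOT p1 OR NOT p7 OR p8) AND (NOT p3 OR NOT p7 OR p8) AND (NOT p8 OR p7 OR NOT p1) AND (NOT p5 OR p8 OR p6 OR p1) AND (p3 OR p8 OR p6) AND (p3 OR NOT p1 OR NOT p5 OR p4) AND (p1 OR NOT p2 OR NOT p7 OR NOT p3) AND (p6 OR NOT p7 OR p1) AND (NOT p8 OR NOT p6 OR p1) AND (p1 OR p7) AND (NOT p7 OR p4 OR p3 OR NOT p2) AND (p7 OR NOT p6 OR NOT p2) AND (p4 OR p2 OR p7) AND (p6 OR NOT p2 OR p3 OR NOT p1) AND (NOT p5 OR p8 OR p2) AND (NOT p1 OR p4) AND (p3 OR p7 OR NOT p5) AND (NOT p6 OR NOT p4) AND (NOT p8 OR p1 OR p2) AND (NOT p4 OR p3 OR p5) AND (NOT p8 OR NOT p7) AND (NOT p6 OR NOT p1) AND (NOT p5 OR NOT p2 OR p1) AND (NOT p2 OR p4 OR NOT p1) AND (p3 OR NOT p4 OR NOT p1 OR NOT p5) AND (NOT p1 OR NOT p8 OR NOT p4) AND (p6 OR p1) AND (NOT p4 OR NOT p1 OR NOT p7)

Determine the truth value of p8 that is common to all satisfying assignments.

Suppose p8 = true.
(NOT p7) alone gives p7 = false.
(NOT p1) alone gives p1 = false.
Now (p1) is unsatisfied and unit — conflict.
So every satisfying assignment has p8 = False.

False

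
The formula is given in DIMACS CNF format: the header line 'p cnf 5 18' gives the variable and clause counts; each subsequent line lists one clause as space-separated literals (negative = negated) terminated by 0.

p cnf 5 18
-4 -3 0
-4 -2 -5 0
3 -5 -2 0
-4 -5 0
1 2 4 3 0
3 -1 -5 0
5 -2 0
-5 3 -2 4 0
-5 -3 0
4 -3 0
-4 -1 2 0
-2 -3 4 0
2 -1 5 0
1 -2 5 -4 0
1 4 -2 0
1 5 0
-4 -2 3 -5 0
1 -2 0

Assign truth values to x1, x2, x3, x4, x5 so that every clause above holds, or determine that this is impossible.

Try x4 = False.
(¬x3) alone gives x3 = False.
Try x5 = False.
(¬x2) alone gives x2 = False.
(x1) alone gives x1 = True.
Now (¬x1) is unsatisfied and unit — conflict.
That branch fails; take x5 = True instead.
(¬x2) alone gives x2 = False.
(x1) alone gives x1 = True.
Now (¬x1) is unsatisfied and unit — conflict.
Both values of x5 lead to a conflict.
That branch fails; take x4 = True instead.
(¬x3) alone gives x3 = False.
(¬x5) alone gives x5 = False.
(¬x2) alone gives x2 = False.
(¬x1) alone gives x1 = False.
Now (x1) is unsatisfied and unit — conflict.
Both values of x4 lead to a conflict.

UNSATISFIABLE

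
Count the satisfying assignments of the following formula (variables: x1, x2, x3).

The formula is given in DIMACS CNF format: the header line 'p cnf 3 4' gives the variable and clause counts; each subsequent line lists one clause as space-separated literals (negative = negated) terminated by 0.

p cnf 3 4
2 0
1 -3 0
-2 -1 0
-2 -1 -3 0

There are 2^3 = 8 truth assignments over (x1, x2, x3).
Check each against the 4 clauses (columns in the order x1, x2, x3):
  F F F  ✗ fails (x2)
  F F T  ✗ fails (x2)
  F T F  ✓ satisfies all
  F T T  ✗ fails (x1 ∨ ¬x3)
  T F F  ✗ fails (x2)
  T F T  ✗ fails (x2)
  T T F  ✗ fails (¬x2 ∨ ¬x1)
  T T T  ✗ fails (¬x2 ∨ ¬x1)
1 of the 8 rows is a model.

1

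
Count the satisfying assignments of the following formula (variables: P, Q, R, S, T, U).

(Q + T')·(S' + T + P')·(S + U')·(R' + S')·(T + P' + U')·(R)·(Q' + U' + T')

There are 2^6 = 64 truth assignments over (P, Q, R, S, T, U).
Split on Q. With Q = 1, the clauses containing Q are satisfied and Q' drops from the rest; 4 of the 2^5 = 32 assignments to the other variables satisfy what remains.
With Q = 0, by the same count on the reduced clause set, 2 assignments work.
(One model: P=F, Q=F, R=T, S=F, T=F, U=F.)
Total: 4 + 2 = 6.

6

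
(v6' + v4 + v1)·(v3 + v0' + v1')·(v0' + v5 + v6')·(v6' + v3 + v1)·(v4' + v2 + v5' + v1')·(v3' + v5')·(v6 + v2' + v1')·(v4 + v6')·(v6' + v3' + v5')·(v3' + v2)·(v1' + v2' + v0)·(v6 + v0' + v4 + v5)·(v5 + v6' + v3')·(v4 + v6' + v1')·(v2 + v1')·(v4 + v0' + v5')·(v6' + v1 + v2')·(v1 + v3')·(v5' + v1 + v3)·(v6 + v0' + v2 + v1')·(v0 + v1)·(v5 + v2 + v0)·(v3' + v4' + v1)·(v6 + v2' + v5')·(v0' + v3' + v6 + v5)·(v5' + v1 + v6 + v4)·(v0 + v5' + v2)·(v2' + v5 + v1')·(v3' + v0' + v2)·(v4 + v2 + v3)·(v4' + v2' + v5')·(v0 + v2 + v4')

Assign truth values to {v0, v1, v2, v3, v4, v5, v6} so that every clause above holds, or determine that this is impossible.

v0=1, v1=0, v2=1, v3=0, v4=1, v5=0, v6=0

Suppose v3 = 0.
Suppose v0 = 1.
Unit clause (v1') forces v1 = 0.
Unit clause (v6') forces v6 = 0.
Unit clause (v5') forces v5 = 0.
Unit clause (v4) forces v4 = 1.
All clauses hold; v2 can take either value.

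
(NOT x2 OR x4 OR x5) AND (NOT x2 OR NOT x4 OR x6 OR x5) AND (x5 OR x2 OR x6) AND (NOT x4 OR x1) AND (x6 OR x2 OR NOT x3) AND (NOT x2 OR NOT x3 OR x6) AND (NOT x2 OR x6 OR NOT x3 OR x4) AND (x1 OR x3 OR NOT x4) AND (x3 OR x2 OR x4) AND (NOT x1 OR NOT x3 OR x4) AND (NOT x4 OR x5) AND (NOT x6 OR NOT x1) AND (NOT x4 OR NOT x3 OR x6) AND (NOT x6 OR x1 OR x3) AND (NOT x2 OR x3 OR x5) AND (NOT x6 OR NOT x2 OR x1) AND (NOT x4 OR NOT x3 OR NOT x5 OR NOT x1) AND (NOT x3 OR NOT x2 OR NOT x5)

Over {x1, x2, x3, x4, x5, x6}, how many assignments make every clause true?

6

There are 2^6 = 64 truth assignments over (x1, x2, x3, x4, x5, x6).
Split on x3. With x3 = true, the clauses containing x3 are satisfied and NOT x3 drops from the rest; 2 of the 2^5 = 32 assignments to the other variables satisfy what remains.
With x3 = false, by the same count on the reduced clause set, 4 assignments work.
Total: 2 + 4 = 6.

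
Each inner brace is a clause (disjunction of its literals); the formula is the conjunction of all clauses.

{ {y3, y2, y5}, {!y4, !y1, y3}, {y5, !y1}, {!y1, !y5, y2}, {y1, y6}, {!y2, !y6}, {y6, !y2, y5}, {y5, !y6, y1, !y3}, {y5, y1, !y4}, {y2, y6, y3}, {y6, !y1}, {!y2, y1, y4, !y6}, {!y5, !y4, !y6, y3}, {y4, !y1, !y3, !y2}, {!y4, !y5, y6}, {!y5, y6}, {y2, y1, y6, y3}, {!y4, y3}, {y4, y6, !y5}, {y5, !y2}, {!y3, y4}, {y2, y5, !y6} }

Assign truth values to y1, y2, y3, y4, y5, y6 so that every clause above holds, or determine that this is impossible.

Case y5 = true:
From the singleton clause (y6), y6 = true.
From the singleton clause (!y2), y2 = false.
From the singleton clause (!y1), y1 = false.
Case y4 = false:
From the singleton clause (!y3), y3 = false.
Every clause now holds.

y1=false; y2=false; y3=false; y4=false; y5=true; y6=true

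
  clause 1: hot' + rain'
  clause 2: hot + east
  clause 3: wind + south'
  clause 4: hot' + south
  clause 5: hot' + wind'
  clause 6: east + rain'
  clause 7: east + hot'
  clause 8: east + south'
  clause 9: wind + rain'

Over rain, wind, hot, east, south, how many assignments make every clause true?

5

There are 2^5 = 32 truth assignments over (rain, wind, hot, east, south).
Split on rain. With rain = 1, the clauses containing rain are satisfied and rain' drops from the rest; 2 of the 2^4 = 16 assignments to the other variables satisfy what remains.
With rain = 0, by the same count on the reduced clause set, 3 assignments work.
Total: 2 + 3 = 5.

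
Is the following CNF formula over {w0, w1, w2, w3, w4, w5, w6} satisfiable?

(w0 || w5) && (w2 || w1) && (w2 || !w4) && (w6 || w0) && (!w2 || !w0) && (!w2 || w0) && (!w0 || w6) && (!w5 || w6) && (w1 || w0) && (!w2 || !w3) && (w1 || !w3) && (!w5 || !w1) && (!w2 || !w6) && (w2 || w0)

Yes, satisfiable

Branch on w0: set w0 = true.
(!w2) alone gives w2 = false.
(w1) alone gives w1 = true.
(!w4) alone gives w4 = false.
(w6) alone gives w6 = true.
(!w5) alone gives w5 = false.
Every clause is now satisfied; w3 is unconstrained.
A satisfying assignment: w0 ↦ true,  w1 ↦ true,  w2 ↦ false,  w3 ↦ false,  w4 ↦ false,  w5 ↦ false,  w6 ↦ true.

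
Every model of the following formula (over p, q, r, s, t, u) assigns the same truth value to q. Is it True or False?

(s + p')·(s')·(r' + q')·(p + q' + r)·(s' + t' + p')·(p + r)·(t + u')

Suppose q = 1.
Unit clause (s') forces s = 0.
Unit clause (p') forces p = 0.
Unit clause (r') forces r = 0.
But (r) is also a unit clause — contradiction.
So every satisfying assignment has q = False.

False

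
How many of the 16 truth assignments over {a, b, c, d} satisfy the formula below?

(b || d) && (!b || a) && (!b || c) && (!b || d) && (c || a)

There are 2^4 = 16 truth assignments over (a, b, c, d).
Check each against the 5 clauses (columns in the order a, b, c, d):
  F F F F  ✗ fails (b || d)
  F F F T  ✗ fails (c || a)
  F F T F  ✗ fails (b || d)
  F F T T  ✓ satisfies all
  F T F F  ✗ fails (!b || a)
  F T F T  ✗ fails (!b || a)
  F T T F  ✗ fails (!b || a)
  F T T T  ✗ fails (!b || a)
  T F F F  ✗ fails (b || d)
  T F F T  ✓ satisfies all
  T F T F  ✗ fails (b || d)
  T F T T  ✓ satisfies all
  T T F F  ✗ fails (!b || c)
  T T F T  ✗ fails (!b || c)
  T T T F  ✗ fails (!b || d)
  T T T T  ✓ satisfies all
4 of the 16 rows are models.

4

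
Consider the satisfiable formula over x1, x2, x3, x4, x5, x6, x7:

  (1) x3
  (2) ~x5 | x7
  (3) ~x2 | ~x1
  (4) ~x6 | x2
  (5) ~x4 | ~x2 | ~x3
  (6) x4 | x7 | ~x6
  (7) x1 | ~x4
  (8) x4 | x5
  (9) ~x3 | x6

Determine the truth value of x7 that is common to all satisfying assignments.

Suppose x7 = 0.
From the singleton clause (x3), x3 = 1.
From the singleton clause (~x5), x5 = 0.
From the singleton clause (x4), x4 = 1.
From the singleton clause (~x2), x2 = 0.
From the singleton clause (~x6), x6 = 0.
That conflicts with the unit clause (x6).
So every satisfying assignment has x7 = True.

True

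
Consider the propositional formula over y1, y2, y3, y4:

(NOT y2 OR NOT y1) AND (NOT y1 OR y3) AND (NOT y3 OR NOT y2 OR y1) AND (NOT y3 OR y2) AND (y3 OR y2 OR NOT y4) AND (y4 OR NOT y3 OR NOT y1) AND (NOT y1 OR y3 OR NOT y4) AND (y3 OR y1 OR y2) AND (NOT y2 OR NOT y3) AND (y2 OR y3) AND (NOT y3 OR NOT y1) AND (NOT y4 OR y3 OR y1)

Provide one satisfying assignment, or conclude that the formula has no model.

Branch on y2: set y2 = true.
(NOT y1) alone gives y1 = false.
(NOT y3) alone gives y3 = false.
(NOT y4) alone gives y4 = false.
All clauses are satisfied.

y1 ↦ false; y2 ↦ true; y3 ↦ false; y4 ↦ false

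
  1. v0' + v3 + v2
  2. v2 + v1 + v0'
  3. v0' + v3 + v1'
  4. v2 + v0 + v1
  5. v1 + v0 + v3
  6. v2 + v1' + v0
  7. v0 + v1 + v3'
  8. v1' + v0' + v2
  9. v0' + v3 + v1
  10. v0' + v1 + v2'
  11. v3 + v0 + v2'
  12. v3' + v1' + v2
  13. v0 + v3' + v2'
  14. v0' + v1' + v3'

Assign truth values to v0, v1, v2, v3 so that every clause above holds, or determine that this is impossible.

UNSATISFIABLE

Branch on v0: set v0 = 0.
Branch on v2: set v2 = 1.
Unit clause (v3) forces v3 = 1.
That conflicts with the unit clause (v3').
Backtrack on v2: now try v2 = 0.
Unit clause (v1) forces v1 = 1.
That conflicts with the unit clause (v1').
Neither v2 = 1 nor v2 = 0 works.
Backtrack on v0: now try v0 = 1.
Branch on v3: set v3 = 1.
Unit clause (v1') forces v1 = 0.
Unit clause (v2) forces v2 = 1.
That conflicts with the unit clause (v2').
Backtrack on v3: now try v3 = 0.
Unit clause (v2) forces v2 = 1.
Unit clause (v1') forces v1 = 0.
That conflicts with the unit clause (v1).
Neither v3 = 1 nor v3 = 0 works.
Neither v0 = 1 nor v0 = 0 works.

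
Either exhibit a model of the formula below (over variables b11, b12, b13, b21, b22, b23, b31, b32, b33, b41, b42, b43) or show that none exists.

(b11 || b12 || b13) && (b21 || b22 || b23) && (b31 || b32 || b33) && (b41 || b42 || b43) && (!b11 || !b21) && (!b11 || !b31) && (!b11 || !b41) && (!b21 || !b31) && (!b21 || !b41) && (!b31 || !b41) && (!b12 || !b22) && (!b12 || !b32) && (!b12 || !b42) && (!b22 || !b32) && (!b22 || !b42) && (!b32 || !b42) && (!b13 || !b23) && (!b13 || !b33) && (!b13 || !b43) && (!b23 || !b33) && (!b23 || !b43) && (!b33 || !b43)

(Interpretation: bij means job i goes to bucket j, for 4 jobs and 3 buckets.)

UNSATISFIABLE

Try b11 = false.
Try b12 = true.
From the singleton clause (!b22), b22 = false.
From the singleton clause (!b32), b32 = false.
From the singleton clause (!b42), b42 = false.
Try b21 = true.
From the singleton clause (!b31), b31 = false.
From the singleton clause (b33), b33 = true.
From the singleton clause (!b41), b41 = false.
From the singleton clause (b43), b43 = true.
That conflicts with the unit clause (!b43).
Backtrack on b21: now try b21 = false.
From the singleton clause (b23), b23 = true.
From the singleton clause (!b13), b13 = false.
From the singleton clause (!b33), b33 = false.
From the singleton clause (b31), b31 = true.
From the singleton clause (!b41), b41 = false.
From the singleton clause (b43), b43 = true.
That conflicts with the unit clause (!b43).
Both values of b21 lead to a conflict.
Backtrack on b12: now try b12 = false.
From the singleton clause (b13), b13 = true.
From the singleton clause (!b23), b23 = false.
From the singleton clause (!b33), b33 = false.
From the singleton clause (!b43), b43 = false.
Try b21 = true.
From the singleton clause (!b31), b31 = false.
From the singleton clause (b32), b32 = true.
From the singleton clause (!b41), b41 = false.
From the singleton clause (b42), b42 = true.
That conflicts with the unit clause (!b42).
Backtrack on b21: now try b21 = false.
From the singleton clause (b22), b22 = true.
From the singleton clause (!b32), b32 = false.
From the singleton clause (b31), b31 = true.
From the singleton clause (!b41), b41 = false.
From the singleton clause (b42), b42 = true.
That conflicts with the unit clause (!b42).
Both values of b21 lead to a conflict.
Both values of b12 lead to a conflict.
Backtrack on b11: now try b11 = true.
From the singleton clause (!b21), b21 = false.
From the singleton clause (!b31), b31 = false.
From the singleton clause (!b41), b41 = false.
Try b22 = true.
From the singleton clause (!b12), b12 = false.
From the singleton clause (!b32), b32 = false.
From the singleton clause (b33), b33 = true.
From the singleton clause (!b42), b42 = false.
From the singleton clause (b43), b43 = true.
That conflicts with the unit clause (!b43).
Backtrack on b22: now try b22 = false.
From the singleton clause (b23), b23 = true.
From the singleton clause (!b13), b13 = false.
From the singleton clause (!b33), b33 = false.
From the singleton clause (b32), b32 = true.
From the singleton clause (!b12), b12 = false.
From the singleton clause (!b42), b42 = false.
From the singleton clause (b43), b43 = true.
That conflicts with the unit clause (!b43).
Both values of b22 lead to a conflict.
Both values of b11 lead to a conflict.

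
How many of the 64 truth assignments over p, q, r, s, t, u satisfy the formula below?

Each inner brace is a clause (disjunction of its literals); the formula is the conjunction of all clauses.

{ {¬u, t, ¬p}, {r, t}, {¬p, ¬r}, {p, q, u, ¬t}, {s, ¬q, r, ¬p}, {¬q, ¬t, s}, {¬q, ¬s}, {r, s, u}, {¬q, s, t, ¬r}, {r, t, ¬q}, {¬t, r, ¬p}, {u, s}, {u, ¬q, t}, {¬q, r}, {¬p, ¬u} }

There are 2^6 = 64 truth assignments over (p, q, r, s, t, u).
Split on t. With t = True, the clauses containing t are satisfied and ¬t drops from the rest; 4 of the 2^5 = 32 assignments to the other variables satisfy what remains.
With t = False, by the same count on the reduced clause set, 3 assignments work.
Total: 4 + 3 = 7.

7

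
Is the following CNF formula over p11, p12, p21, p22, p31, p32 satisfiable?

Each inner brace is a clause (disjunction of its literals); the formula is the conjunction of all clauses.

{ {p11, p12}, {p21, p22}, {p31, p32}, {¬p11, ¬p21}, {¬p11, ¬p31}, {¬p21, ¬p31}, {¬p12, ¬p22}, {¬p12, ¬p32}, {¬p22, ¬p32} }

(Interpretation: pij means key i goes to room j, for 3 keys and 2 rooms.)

Suppose p11 = True.
From the singleton clause (¬p21), p21 = False.
From the singleton clause (p22), p22 = True.
From the singleton clause (¬p31), p31 = False.
From the singleton clause (p32), p32 = True.
Now (¬p32) is unsatisfied and unit — conflict.
So p11 must be the other value — set p11 = False.
From the singleton clause (p12), p12 = True.
From the singleton clause (¬p22), p22 = False.
From the singleton clause (p21), p21 = True.
From the singleton clause (¬p31), p31 = False.
From the singleton clause (p32), p32 = True.
Now (¬p32) is unsatisfied and unit — conflict.
Both values of p11 lead to a conflict.
No assignment satisfies every clause.

No, unsatisfiable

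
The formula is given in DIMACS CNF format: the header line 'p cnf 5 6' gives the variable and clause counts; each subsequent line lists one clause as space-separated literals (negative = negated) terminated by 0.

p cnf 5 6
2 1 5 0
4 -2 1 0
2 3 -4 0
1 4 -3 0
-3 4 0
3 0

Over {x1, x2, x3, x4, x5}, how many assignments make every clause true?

There are 2^5 = 32 truth assignments over (x1, x2, x3, x4, x5).
Split on x3. With x3 = True, the clauses containing x3 are satisfied and ¬x3 drops from the rest; 7 of the 2^4 = 16 assignments to the other variables satisfy what remains.
With x3 = False, by the same count on the reduced clause set, 0 assignments work.
(One model: x1=F, x2=F, x3=T, x4=T, x5=T.)
Total: 7 + 0 = 7.

7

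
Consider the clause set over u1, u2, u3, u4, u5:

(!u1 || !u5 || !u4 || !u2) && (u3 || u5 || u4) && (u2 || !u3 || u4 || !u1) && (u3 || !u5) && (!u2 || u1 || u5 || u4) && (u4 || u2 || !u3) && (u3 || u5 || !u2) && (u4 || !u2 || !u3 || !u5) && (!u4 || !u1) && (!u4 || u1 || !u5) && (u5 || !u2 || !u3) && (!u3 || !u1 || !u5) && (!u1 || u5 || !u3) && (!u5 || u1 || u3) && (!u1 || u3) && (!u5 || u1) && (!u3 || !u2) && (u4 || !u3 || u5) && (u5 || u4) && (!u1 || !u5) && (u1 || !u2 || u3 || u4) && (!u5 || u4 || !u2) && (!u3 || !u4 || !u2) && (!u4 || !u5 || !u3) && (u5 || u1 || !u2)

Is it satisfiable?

Suppose u3 = false.
From the singleton clause (!u5), u5 = false.
From the singleton clause (u4), u4 = true.
From the singleton clause (!u2), u2 = false.
From the singleton clause (!u1), u1 = false.
Every clause now holds.
A satisfying assignment: u1=false, u2=false, u3=false, u4=true, u5=false.

Yes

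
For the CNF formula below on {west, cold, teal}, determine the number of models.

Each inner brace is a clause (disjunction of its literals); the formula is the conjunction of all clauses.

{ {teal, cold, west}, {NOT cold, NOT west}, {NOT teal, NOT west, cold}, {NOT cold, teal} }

3

There are 2^3 = 8 truth assignments over (west, cold, teal).
Split on teal. With teal = true, the clauses containing teal are satisfied and NOT teal drops from the rest; 2 of the 2^2 = 4 assignments to the other variables satisfy what remains.
With teal = false, by the same count on the reduced clause set, 1 assignment works.
(One model: west=F, cold=F, teal=T.)
Total: 2 + 1 = 3.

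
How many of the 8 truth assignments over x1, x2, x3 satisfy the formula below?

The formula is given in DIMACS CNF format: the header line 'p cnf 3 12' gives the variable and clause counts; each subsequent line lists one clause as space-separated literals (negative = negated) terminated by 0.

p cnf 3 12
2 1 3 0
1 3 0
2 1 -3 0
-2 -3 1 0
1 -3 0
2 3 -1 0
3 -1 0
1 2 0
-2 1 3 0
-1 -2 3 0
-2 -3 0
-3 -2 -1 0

1

There are 2^3 = 8 truth assignments over (x1, x2, x3).
Check each against the 12 clauses (columns in the order x1, x2, x3):
  F F F  ✗ fails (x2 ∨ x1 ∨ x3)
  F F T  ✗ fails (x2 ∨ x1 ∨ ¬x3)
  F T F  ✗ fails (x1 ∨ x3)
  F T T  ✗ fails (¬x2 ∨ ¬x3 ∨ x1)
  T F F  ✗ fails (x2 ∨ x3 ∨ ¬x1)
  T F T  ✓ satisfies all
  T T F  ✗ fails (x3 ∨ ¬x1)
  T T T  ✗ fails (¬x2 ∨ ¬x3)
1 of the 8 rows is a model.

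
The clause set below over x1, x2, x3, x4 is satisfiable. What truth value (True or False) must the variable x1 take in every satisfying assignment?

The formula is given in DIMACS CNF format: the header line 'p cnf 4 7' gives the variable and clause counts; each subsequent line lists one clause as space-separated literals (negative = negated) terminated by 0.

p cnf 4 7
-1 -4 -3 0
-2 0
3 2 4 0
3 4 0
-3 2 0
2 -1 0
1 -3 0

Suppose x1 = True.
From the singleton clause (¬x2), x2 = False.
But (x2) is also a unit clause — contradiction.
So every satisfying assignment has x1 = False.

False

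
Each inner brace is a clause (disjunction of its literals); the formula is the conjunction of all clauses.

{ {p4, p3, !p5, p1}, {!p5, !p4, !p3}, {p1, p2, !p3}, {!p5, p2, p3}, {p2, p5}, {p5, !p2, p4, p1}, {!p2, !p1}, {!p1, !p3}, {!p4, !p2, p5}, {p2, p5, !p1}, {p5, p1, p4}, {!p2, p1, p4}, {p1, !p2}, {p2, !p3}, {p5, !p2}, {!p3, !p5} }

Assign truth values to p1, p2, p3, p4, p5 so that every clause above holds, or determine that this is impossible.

Suppose p2 = true.
The clause (!p1) is unit, so p1 = false.
But (p1) is also a unit clause — contradiction.
That branch fails; take p2 = false instead.
The clause (p5) is unit, so p5 = true.
The clause (p3) is unit, so p3 = true.
But (!p3) is also a unit clause — contradiction.
Either choice for p2 ends in contradiction.

UNSATISFIABLE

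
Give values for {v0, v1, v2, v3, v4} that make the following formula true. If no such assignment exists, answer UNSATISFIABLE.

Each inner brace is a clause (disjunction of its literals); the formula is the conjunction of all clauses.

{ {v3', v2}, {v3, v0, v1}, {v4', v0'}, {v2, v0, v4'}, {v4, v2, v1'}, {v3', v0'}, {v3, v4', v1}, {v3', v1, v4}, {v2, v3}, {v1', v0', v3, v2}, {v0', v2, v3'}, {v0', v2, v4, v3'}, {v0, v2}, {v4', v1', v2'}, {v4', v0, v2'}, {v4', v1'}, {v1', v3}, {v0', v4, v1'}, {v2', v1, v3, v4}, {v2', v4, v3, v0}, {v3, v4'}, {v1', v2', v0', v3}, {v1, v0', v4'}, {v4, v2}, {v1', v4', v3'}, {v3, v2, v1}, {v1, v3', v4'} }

Branch on v3: set v3 = 1.
From the singleton clause (v2), v2 = 1.
From the singleton clause (v0'), v0 = 0.
From the singleton clause (v4'), v4 = 0.
From the singleton clause (v1), v1 = 1.
Every clause now holds.

v0: 0; v1: 1; v2: 1; v3: 1; v4: 0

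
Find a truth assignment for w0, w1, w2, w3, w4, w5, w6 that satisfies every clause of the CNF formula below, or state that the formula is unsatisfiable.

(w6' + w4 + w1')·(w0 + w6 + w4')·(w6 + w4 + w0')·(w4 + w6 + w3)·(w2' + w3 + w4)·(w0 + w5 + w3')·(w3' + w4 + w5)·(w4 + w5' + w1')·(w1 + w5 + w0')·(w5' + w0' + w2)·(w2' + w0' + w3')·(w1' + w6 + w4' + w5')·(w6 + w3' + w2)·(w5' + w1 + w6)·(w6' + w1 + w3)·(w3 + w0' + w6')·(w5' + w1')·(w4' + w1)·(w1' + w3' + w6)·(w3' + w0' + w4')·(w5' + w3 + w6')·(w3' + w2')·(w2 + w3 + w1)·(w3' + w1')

w0=0,  w1=0,  w2=0,  w3=1,  w4=0,  w5=1,  w6=1

Suppose w5 = 1.
Unit clause (w1') forces w1 = 0.
Unit clause (w6) forces w6 = 1.
Unit clause (w3) forces w3 = 1.
Unit clause (w4') forces w4 = 0.
Unit clause (w2') forces w2 = 0.
Unit clause (w0') forces w0 = 0.
All clauses are satisfied.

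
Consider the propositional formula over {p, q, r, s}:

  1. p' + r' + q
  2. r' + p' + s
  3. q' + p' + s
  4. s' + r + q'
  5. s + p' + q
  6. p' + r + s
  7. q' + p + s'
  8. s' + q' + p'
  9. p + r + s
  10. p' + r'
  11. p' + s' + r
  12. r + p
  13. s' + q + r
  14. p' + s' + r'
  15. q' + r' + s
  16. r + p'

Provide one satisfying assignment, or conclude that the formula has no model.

p: 0,  q: 0,  r: 1,  s: 1

Suppose p = 0.
The clause (r) is unit, so r = 1.
Suppose q = 0.
Every clause is now satisfied; s is unconstrained.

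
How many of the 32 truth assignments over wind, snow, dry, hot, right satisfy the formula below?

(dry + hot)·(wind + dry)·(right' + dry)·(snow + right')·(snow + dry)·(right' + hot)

There are 2^5 = 32 truth assignments over (wind, snow, dry, hot, right).
Split on hot. With hot = 1, the clauses containing hot are satisfied and hot' drops from the rest; 7 of the 2^4 = 16 assignments to the other variables satisfy what remains.
With hot = 0, by the same count on the reduced clause set, 4 assignments work.
(One model: wind=F, snow=F, dry=T, hot=F, right=F.)
Total: 7 + 4 = 11.

11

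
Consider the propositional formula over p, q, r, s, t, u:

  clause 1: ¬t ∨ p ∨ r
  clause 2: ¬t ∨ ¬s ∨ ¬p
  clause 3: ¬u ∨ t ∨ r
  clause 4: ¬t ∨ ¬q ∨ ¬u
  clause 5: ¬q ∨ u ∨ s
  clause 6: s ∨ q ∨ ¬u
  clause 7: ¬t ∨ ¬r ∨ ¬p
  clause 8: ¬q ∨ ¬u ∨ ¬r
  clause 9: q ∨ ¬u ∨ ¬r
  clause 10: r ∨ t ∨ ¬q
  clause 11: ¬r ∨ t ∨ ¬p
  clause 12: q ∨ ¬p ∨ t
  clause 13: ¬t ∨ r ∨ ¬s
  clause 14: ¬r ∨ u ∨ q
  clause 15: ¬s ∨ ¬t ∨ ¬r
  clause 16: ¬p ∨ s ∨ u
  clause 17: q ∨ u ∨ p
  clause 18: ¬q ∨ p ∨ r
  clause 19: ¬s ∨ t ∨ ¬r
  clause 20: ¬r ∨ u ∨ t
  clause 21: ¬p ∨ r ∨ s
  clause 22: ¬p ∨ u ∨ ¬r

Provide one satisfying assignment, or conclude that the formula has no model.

UNSATISFIABLE

Try t = False.
Try u = False.
The clause (¬r) is unit, so r = False.
The clause (¬q) is unit, so q = False.
The clause (¬p) is unit, so p = False.
But (p) is also a unit clause — contradiction.
Undo u and try u = True.
The clause (r) is unit, so r = True.
The clause (¬q) is unit, so q = False.
But (q) is also a unit clause — contradiction.
Either choice for u ends in contradiction.
Undo t and try t = True.
Try p = True.
The clause (¬s) is unit, so s = False.
The clause (¬r) is unit, so r = False.
But (r) is also a unit clause — contradiction.
Undo p and try p = False.
The clause (r) is unit, so r = True.
The clause (¬s) is unit, so s = False.
Try q = False.
The clause (¬u) is unit, so u = False.
But (u) is also a unit clause — contradiction.
Undo q and try q = True.
The clause (¬u) is unit, so u = False.
But (u) is also a unit clause — contradiction.
Either choice for q ends in contradiction.
Either choice for p ends in contradiction.
Either choice for t ends in contradiction.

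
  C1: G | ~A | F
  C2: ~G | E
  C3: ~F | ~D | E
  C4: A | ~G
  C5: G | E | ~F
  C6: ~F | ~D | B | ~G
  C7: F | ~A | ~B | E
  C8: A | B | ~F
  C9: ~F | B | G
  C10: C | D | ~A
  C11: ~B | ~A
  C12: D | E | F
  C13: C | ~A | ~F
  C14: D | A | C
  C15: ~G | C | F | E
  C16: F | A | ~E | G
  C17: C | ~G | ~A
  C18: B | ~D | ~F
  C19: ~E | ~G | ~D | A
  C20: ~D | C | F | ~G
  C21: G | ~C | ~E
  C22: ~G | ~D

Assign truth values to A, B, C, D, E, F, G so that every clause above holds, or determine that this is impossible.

A=0, B=1, C=0, D=1, E=1, F=1, G=0

Case G = 0:
Case A = 0:
Case E = 1:
(F) alone gives F = 1.
(B) alone gives B = 1.
(~C) alone gives C = 0.
(D) alone gives D = 1.
All clauses are satisfied.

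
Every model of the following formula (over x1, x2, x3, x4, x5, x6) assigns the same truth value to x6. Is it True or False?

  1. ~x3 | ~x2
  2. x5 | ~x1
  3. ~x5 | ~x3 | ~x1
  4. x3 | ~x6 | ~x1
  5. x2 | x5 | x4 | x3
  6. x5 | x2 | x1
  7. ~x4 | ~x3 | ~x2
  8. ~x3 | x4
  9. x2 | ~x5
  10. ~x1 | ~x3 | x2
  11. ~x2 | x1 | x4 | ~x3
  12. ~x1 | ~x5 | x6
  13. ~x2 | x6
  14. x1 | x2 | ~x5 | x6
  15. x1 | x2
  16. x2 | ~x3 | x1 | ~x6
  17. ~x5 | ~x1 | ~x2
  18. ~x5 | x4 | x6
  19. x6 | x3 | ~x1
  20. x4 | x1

Suppose x6 = 0.
From the singleton clause (~x2), x2 = 0.
From the singleton clause (~x5), x5 = 0.
From the singleton clause (~x1), x1 = 0.
That conflicts with the unit clause (x1).
So every satisfying assignment has x6 = True.

True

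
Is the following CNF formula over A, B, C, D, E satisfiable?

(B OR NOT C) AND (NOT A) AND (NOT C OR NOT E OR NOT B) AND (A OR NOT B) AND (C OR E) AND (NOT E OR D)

Satisfiable

From the singleton clause (NOT A), A = false.
From the singleton clause (NOT B), B = false.
From the singleton clause (NOT C), C = false.
From the singleton clause (E), E = true.
From the singleton clause (D), D = true.
This assignment satisfies each clause.
A satisfying assignment: A=false, B=false, C=false, D=true, E=true.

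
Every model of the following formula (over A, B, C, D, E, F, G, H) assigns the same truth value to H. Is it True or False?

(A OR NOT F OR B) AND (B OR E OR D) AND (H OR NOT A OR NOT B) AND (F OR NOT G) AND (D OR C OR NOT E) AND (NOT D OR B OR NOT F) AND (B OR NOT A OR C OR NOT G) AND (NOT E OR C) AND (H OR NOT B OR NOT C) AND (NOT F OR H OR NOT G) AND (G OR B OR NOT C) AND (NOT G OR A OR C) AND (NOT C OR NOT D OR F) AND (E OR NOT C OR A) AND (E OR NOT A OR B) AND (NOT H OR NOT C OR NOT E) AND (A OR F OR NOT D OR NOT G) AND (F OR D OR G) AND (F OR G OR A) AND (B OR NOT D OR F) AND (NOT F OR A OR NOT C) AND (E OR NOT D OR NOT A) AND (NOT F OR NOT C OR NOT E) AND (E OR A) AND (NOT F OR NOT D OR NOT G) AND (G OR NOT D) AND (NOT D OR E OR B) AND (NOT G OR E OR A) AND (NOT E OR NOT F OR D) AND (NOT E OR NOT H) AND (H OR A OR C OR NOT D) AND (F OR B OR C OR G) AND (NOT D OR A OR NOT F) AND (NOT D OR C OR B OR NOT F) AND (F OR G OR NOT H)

Suppose H = false.
Try A = false.
Unit clause (E) forces E = true.
Unit clause (C) forces C = true.
Unit clause (NOT B) forces B = false.
Unit clause (NOT F) forces F = false.
Unit clause (NOT G) forces G = false.
But (G) is also a unit clause — contradiction.
That branch fails; take A = true instead.
Unit clause (NOT B) forces B = false.
Unit clause (E) forces E = true.
Unit clause (C) forces C = true.
Unit clause (G) forces G = true.
Unit clause (F) forces F = true.
But (NOT F) is also a unit clause — contradiction.
Neither A = true nor A = false works.
So every satisfying assignment has H = True.

True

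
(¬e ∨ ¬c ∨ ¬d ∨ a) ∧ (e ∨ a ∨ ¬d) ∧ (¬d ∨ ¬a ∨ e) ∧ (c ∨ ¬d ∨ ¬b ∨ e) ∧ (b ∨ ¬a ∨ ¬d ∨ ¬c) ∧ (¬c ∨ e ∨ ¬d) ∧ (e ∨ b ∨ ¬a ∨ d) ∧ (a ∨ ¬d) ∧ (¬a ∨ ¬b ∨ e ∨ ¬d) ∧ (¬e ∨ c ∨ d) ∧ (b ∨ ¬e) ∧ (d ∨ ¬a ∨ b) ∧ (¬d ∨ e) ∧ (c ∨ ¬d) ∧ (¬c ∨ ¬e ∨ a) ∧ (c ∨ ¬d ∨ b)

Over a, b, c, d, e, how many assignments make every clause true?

There are 2^5 = 32 truth assignments over (a, b, c, d, e).
Split on d. With d = True, the clauses containing d are satisfied and ¬d drops from the rest; 1 of the 2^4 = 16 assignments to the other variables satisfy what remains.
With d = False, by the same count on the reduced clause set, 7 assignments work.
(One model: a=F, b=F, c=F, d=F, e=F.)
Total: 1 + 7 = 8.

8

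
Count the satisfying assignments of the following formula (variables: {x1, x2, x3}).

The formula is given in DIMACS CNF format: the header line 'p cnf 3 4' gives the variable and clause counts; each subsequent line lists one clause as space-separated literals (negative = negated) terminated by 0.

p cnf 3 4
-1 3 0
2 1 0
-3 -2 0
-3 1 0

2

There are 2^3 = 8 truth assignments over (x1, x2, x3).
Check each against the 4 clauses (columns in the order x1, x2, x3):
  F F F  ✗ fails (x2 ∨ x1)
  F F T  ✗ fails (x2 ∨ x1)
  F T F  ✓ satisfies all
  F T T  ✗ fails (¬x3 ∨ ¬x2)
  T F F  ✗ fails (¬x1 ∨ x3)
  T F T  ✓ satisfies all
  T T F  ✗ fails (¬x1 ∨ x3)
  T T T  ✗ fails (¬x3 ∨ ¬x2)
2 of the 8 rows are models.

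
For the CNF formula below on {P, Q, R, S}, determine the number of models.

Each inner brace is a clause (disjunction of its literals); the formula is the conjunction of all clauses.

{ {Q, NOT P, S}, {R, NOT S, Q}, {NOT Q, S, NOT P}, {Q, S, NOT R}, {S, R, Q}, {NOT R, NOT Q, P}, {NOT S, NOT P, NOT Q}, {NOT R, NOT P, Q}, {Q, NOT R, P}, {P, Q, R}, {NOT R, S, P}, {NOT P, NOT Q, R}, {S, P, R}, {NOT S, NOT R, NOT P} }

1

There are 2^4 = 16 truth assignments over (P, Q, R, S).
Check each against the 14 clauses (columns in the order P, Q, R, S):
  F F F F  ✗ fails (S OR R OR Q)
  F F F T  ✗ fails (R OR NOT S OR Q)
  F F T F  ✗ fails (Q OR S OR NOT R)
  F F T T  ✗ fails (Q OR NOT R OR P)
  F T F F  ✗ fails (S OR P OR R)
  F T F T  ✓ satisfies all
  F T T F  ✗ fails (NOT R OR NOT Q OR P)
  F T T T  ✗ fails (NOT R OR NOT Q OR P)
  T F F F  ✗ fails (Q OR NOT P OR S)
  T F F T  ✗ fails (R OR NOT S OR Q)
  T F T F  ✗ fails (Q OR NOT P OR S)
  T F T T  ✗ fails (NOT R OR NOT P OR Q)
  T T F F  ✗ fails (NOT Q OR S OR NOT P)
  T T F T  ✗ fails (NOT S OR NOT P OR NOT Q)
  T T T F  ✗ fails (NOT Q OR S OR NOT P)
  T T T T  ✗ fails (NOT S OR NOT P OR NOT Q)
1 of the 16 rows is a model.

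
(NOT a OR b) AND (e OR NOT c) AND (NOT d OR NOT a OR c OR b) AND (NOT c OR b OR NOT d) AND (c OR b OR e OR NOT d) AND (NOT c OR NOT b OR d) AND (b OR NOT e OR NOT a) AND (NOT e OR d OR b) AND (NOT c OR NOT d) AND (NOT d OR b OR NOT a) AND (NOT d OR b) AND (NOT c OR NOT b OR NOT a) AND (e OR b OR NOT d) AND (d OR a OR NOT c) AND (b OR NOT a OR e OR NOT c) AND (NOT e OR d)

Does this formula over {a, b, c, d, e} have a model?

Yes

Suppose a = false.
Suppose e = false.
From the singleton clause (NOT c), c = false.
Suppose b = true.
Every clause is now satisfied; d is unconstrained.
A satisfying assignment: a ↦ false, b ↦ true, c ↦ false, d ↦ true, e ↦ false.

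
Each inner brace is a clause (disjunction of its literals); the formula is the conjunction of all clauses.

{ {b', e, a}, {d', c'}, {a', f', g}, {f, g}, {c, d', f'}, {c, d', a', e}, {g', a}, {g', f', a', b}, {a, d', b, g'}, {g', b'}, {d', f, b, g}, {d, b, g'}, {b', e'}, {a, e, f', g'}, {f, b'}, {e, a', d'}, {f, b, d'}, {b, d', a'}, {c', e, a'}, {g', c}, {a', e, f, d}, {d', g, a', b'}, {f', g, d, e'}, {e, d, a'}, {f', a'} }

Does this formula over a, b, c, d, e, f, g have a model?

Try d = 0.
Try f = 1.
Unit clause (a') forces a = 0.
Unit clause (g') forces g = 0.
Unit clause (e') forces e = 0.
Unit clause (b') forces b = 0.
No clause remains; c is free.
A satisfying assignment: a ↦ 0; b ↦ 0; c ↦ 1; d ↦ 0; e ↦ 0; f ↦ 1; g ↦ 0.

Satisfiable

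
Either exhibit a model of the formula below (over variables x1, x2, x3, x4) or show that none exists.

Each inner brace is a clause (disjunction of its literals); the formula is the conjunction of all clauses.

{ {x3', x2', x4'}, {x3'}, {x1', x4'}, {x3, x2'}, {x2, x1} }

From the singleton clause (x3'), x3 = 0.
From the singleton clause (x2'), x2 = 0.
From the singleton clause (x1), x1 = 1.
From the singleton clause (x4'), x4 = 0.
All clauses are satisfied.

x1=1, x2=0, x3=0, x4=0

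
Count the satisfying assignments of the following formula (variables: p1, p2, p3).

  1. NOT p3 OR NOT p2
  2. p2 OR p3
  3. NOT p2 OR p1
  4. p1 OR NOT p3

There are 2^3 = 8 truth assignments over (p1, p2, p3).
Check each against the 4 clauses (columns in the order p1, p2, p3):
  F F F  ✗ fails (p2 OR p3)
  F F T  ✗ fails (p1 OR NOT p3)
  F T F  ✗ fails (NOT p2 OR p1)
  F T T  ✗ fails (NOT p3 OR NOT p2)
  T F F  ✗ fails (p2 OR p3)
  T F T  ✓ satisfies all
  T T F  ✓ satisfies all
  T T T  ✗ fails (NOT p3 OR NOT p2)
2 of the 8 rows are models.

2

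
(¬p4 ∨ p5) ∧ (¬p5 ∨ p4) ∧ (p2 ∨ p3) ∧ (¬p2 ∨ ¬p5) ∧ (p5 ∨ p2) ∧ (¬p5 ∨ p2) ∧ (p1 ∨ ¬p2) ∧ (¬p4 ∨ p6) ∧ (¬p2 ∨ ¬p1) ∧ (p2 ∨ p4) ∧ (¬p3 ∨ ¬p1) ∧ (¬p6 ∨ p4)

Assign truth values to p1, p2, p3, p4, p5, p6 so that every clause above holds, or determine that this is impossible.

UNSATISFIABLE

Try p4 = False.
The clause (¬p5) is unit, so p5 = False.
The clause (p2) is unit, so p2 = True.
The clause (p1) is unit, so p1 = True.
That conflicts with the unit clause (¬p1).
That branch fails; take p4 = True instead.
The clause (p5) is unit, so p5 = True.
The clause (¬p2) is unit, so p2 = False.
That conflicts with the unit clause (p2).
Either choice for p4 ends in contradiction.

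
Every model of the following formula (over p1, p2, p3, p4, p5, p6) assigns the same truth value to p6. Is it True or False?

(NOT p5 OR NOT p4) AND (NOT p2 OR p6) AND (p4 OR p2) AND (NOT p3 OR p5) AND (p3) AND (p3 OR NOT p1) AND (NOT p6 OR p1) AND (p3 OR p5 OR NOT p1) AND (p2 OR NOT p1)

Suppose p6 = false.
(NOT p2) alone gives p2 = false.
(p4) alone gives p4 = true.
(NOT p5) alone gives p5 = false.
(NOT p3) alone gives p3 = false.
Now (p3) is unsatisfied and unit — conflict.
So every satisfying assignment has p6 = True.

True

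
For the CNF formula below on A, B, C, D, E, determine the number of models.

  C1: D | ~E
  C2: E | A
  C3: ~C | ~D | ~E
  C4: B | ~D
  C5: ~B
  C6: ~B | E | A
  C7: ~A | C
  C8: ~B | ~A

There are 2^5 = 32 truth assignments over (A, B, C, D, E).
Split on A. With A = 1, the clauses containing A are satisfied and ~A drops from the rest; 1 of the 2^4 = 16 assignments to the other variables satisfy what remains.
With A = 0, by the same count on the reduced clause set, 0 assignments work.
Total: 1 + 0 = 1.

1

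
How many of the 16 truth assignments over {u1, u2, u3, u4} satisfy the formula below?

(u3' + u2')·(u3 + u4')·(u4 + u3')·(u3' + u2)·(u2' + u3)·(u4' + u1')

2

There are 2^4 = 16 truth assignments over (u1, u2, u3, u4).
Check each against the 6 clauses (columns in the order u1, u2, u3, u4):
  F F F F  ✓ satisfies all
  F F F T  ✗ fails (u3 + u4')
  F F T F  ✗ fails (u4 + u3')
  F F T T  ✗ fails (u3' + u2)
  F T F F  ✗ fails (u2' + u3)
  F T F T  ✗ fails (u3 + u4')
  F T T F  ✗ fails (u3' + u2')
  F T T T  ✗ fails (u3' + u2')
  T F F F  ✓ satisfies all
  T F F T  ✗ fails (u3 + u4')
  T F T F  ✗ fails (u4 + u3')
  T F T T  ✗ fails (u3' + u2)
  T T F F  ✗ fails (u2' + u3)
  T T F T  ✗ fails (u3 + u4')
  T T T F  ✗ fails (u3' + u2')
  T T T T  ✗ fails (u3' + u2')
2 of the 16 rows are models.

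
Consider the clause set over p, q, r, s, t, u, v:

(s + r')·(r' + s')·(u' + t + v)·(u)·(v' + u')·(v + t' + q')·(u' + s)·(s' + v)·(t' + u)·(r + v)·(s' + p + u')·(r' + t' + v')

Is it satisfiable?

(u) alone gives u = 1.
(v') alone gives v = 0.
(t) alone gives t = 1.
(q') alone gives q = 0.
(s) alone gives s = 1.
That conflicts with the unit clause (s').
No assignment satisfies every clause.

No, unsatisfiable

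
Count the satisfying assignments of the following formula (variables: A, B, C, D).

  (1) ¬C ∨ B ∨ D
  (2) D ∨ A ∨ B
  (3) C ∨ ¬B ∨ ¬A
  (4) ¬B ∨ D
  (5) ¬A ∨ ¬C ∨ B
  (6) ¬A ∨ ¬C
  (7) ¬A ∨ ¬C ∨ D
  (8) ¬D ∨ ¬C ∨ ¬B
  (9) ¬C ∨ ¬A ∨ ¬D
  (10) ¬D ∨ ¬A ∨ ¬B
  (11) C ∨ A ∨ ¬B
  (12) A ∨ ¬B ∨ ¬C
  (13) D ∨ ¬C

4

There are 2^4 = 16 truth assignments over (A, B, C, D).
Check each against the 13 clauses (columns in the order A, B, C, D):
  F F F F  ✗ fails (D ∨ A ∨ B)
  F F F T  ✓ satisfies all
  F F T F  ✗ fails (¬C ∨ B ∨ D)
  F F T T  ✓ satisfies all
  F T F F  ✗ fails (¬B ∨ D)
  F T F T  ✗ fails (C ∨ A ∨ ¬B)
  F T T F  ✗ fails (¬B ∨ D)
  F T T T  ✗ fails (¬D ∨ ¬C ∨ ¬B)
  T F F F  ✓ satisfies all
  T F F T  ✓ satisfies all
  T F T F  ✗ fails (¬C ∨ B ∨ D)
  T F T T  ✗ fails (¬A ∨ ¬C ∨ B)
  T T F F  ✗ fails (C ∨ ¬B ∨ ¬A)
  T T F T  ✗ fails (C ∨ ¬B ∨ ¬A)
  T T T F  ✗ fails (¬B ∨ D)
  T T T T  ✗ fails (¬A ∨ ¬C)
4 of the 16 rows are models.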